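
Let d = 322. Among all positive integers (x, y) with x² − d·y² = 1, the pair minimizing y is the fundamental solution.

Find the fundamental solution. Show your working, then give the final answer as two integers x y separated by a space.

d=322: √d = [17; 1,16,1,34] (ℓ=4, even), read p_3/q_3
i=0: a=17 ⇒ p=17, q=1
…
i=2: a=16 ⇒ p=305, q=17
i=3: a=1 ⇒ p=323, q=18
fundamental: x₁=323, y₁=18  (since 104329 − 322·324 = 1)

323 18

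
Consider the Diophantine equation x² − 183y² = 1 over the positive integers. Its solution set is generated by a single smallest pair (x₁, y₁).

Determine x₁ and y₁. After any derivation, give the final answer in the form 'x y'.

√183 → a₀=13, period (1,1,8,1,1,26); ℓ=6 even so k=5
i=0: a=13 ⇒ p=13, q=1
i=1: a=1 ⇒ p=14, q=1
i=2: a=1 ⇒ p=27, q=2
i=3: a=8 ⇒ p=230, q=17
i=4: a=1 ⇒ p=257, q=19
i=5: a=1 ⇒ p=487, q=36
→ (487, 36).  Check: 487²=237169, 183·36²=237168, difference 1.

487 36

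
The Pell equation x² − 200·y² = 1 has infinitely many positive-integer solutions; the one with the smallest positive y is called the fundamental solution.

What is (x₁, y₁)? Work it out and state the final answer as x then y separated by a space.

√200 → a₀=14, period (7,28); ℓ=2 even so k=1
i=0: a=14 ⇒ p=14, q=1
i=1: a=7 ⇒ p=99, q=7
(x₁, y₁) = (99, 7);  99² − 200·7² = 1 ✓

99 7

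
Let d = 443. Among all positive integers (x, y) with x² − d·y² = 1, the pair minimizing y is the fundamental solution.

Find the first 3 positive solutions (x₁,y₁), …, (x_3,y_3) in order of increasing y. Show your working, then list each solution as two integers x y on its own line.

442 21
390727 18564
345402226 16410555

√443 = [21; 21,42, …], period ℓ=2 (even) → k=1
i=0: a=21 ⇒ p=21, q=1
i=1: a=21 ⇒ p=442, q=21
fundamental: x₁=442, y₁=21  (since 195364 − 443·441 = 1)
k=2:  x_2 = 442·442+443·21·21 = 390727,  y_2 = 442·21+21·442 = 18564
k=3:  x_3 = 442·390727+443·21·18564 = 345402226,  y_3 = 442·18564+21·390727 = 16410555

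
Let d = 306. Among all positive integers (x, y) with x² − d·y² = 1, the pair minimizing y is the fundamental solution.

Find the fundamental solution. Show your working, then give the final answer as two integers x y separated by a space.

35 2

√306 → a₀=17, period (2,34); ℓ=2 even so k=1
k=0  a_k=17  p_k/q_k = 17/1
k=1  a_k=2  p_k/q_k = 35/2
fundamental: x₁=35, y₁=2  (since 1225 − 306·4 = 1)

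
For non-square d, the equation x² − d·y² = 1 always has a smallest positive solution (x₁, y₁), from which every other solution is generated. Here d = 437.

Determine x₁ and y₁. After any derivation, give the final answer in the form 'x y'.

4599 220

√437 → a₀=20, period (1,9,2,9,1,40); ℓ=6 even so k=5
i=0: a=20 ⇒ p=20, q=1
…
i=3: a=2 ⇒ p=439, q=21
i=4: a=9 ⇒ p=4160, q=199
i=5: a=1 ⇒ p=4599, q=220
fundamental: x₁=4599, y₁=220  (since 21150801 − 437·48400 = 1)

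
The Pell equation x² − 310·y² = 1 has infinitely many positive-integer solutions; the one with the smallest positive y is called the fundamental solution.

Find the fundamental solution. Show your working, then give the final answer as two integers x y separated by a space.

848719 48204

[17; 1,1,1,1,5,…,1,1,34] for √310; ℓ=16 ⇒ convergent index 15
step 0: (17, 1)  from 17·(1,0) + (0,1)
step 1: (18, 1)  from 1·(17,1) + (1,0)
step 2: (35, 2)  from 1·(18,1) + (17,1)
step 3: (53, 3)  from 1·(35,2) + (18,1)
step 4: (88, 5)  from 1·(53,3) + (35,2)
step 5: (493, 28)  from 5·(88,5) + (53,3)
…
step 7: (2060, 117)  from 1·(1567,89) + (493,28)
step 8: (5687, 323)  from 2·(2060,117) + (1567,89)
step 9: (7747, 440)  from 1·(5687,323) + (2060,117)
…
step 11: (152387, 8655)  from 5·(28928,1643) + (7747,440)
step 12: (181315, 10298)  from 1·(152387,8655) + (28928,1643)
…
step 14: (515017, 29251)  from 1·(333702,18953) + (181315,10298)
step 15: (848719, 48204)  from 1·(515017,29251) + (333702,18953)
→ (848719, 48204).  Check: 848719²=720323940961, 310·48204²=720323940960, difference 1.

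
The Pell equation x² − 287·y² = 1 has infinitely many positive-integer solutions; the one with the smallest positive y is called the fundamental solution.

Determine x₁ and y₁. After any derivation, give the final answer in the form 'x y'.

288 17

√287 = [16; 1,15,1,32, …], period ℓ=4 (even) → k=3
step 0: (16, 1)  from 16·(1,0) + (0,1)
…
step 2: (271, 16)  from 15·(17,1) + (16,1)
step 3: (288, 17)  from 1·(271,16) + (17,1)
→ (288, 17).  Check: 288²=82944, 287·17²=82943, difference 1.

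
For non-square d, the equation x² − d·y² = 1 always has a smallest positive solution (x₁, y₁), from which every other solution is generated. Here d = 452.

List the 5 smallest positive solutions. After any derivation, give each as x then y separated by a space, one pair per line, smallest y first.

√452 → a₀=21, period (3,1,5,3,10,3,5,1,3,42); ℓ=10 even so k=9
i=0: a=21 ⇒ p=21, q=1
…
i=4: a=3 ⇒ p=1552, q=73
…
i=8: a=1 ⇒ p=313483, q=14745
i=9: a=3 ⇒ p=1204353, q=56648
→ (1204353, 56648).  Check: 1204353²=1450466148609, 452·56648²=1450466148608, difference 1.
k=2:  x_2 = 1204353·1204353+452·56648·56648 = 2900932297217,  y_2 = 1204353·56648+56648·1204353 = 136448377488
k=3:  x_3 = 1204353·2900932297217+452·56648·136448377488 = 6987493029899166849,  y_3 = 1204353·136448377488+56648·2900932297217 = 328664025545553880
k=4:  x_4 = 1204353·6987493029899166849+452·56648·328664025545553880 = 16830816386073401651890177,  y_4 = 1204353·328664025545553880+56648·6987493029899166849 = 791655010315592455701792
k=5:  x_5 = 1204353·16830816386073401651890177+452·56648·791655010315592455701792 = 40540488414026331506287881514113,  y_5 = 1204353·791655010315592455701792+56648·16830816386073401651890177 = 1906864173276900777578095047272

1204353 56648
2900932297217 136448377488
6987493029899166849 328664025545553880
16830816386073401651890177 791655010315592455701792
40540488414026331506287881514113 1906864173276900777578095047272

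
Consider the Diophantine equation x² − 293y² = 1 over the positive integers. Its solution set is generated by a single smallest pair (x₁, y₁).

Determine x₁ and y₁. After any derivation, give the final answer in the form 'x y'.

√293 = [17; 8,1,1,8,34, …], period ℓ=5 (odd) → k=9
step 0: (17, 1)  from 17·(1,0) + (0,1)
step 1: (137, 8)  from 8·(17,1) + (1,0)
step 2: (154, 9)  from 1·(137,8) + (17,1)
step 3: (291, 17)  from 1·(154,9) + (137,8)
step 4: (2482, 145)  from 8·(291,17) + (154,9)
step 5: (84679, 4947)  from 34·(2482,145) + (291,17)
step 6: (679914, 39721)  from 8·(84679,4947) + (2482,145)
step 7: (764593, 44668)  from 1·(679914,39721) + (84679,4947)
step 8: (1444507, 84389)  from 1·(764593,44668) + (679914,39721)
step 9: (12320649, 719780)  from 8·(1444507,84389) + (764593,44668)
→ (12320649, 719780).  Check: 12320649²=151798391781201, 293·719780²=151798391781200, difference 1.

12320649 719780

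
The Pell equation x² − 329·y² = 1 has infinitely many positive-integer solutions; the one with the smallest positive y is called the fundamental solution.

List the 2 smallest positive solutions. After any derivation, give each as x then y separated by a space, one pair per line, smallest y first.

2376415 131016
11294696504449 622696775280

[18; 7,4,2,1,1,4,1,1,2,4,7,36] for √329; ℓ=12 ⇒ convergent index 11
a_0=18:  p_0=18·1+0=18,  q_0=18·0+1=1
…
a_2=4:  p_2=4·127+18=526,  q_2=4·7+1=29
a_3=2:  p_3=2·526+127=1179,  q_3=2·29+7=65
a_4=1:  p_4=1·1179+526=1705,  q_4=1·65+29=94
a_5=1:  p_5=1·1705+1179=2884,  q_5=1·94+65=159
…
a_7=1:  p_7=1·13241+2884=16125,  q_7=1·730+159=889
…
a_9=2:  p_9=2·29366+16125=74857,  q_9=2·1619+889=4127
a_10=4:  p_10=4·74857+29366=328794,  q_10=4·4127+1619=18127
a_11=7:  p_11=7·328794+74857=2376415,  q_11=7·18127+4127=131016
fundamental: x₁=2376415, y₁=131016  (since 5647348252225 − 329·17165192256 = 1)
(2376415+131016√329)^2 = 11294696504449 + 622696775280√329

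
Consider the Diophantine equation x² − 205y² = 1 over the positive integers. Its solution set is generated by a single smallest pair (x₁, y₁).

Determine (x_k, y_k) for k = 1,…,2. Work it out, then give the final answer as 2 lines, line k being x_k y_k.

d=205: √d = [14; 3,6,1,4,1,6,3,28] (ℓ=8, even), read p_7/q_7
a_0=14:  p_0=14·1+0=14,  q_0=14·0+1=1
a_1=3:  p_1=3·14+1=43,  q_1=3·1+0=3
…
a_3=1:  p_3=1·272+43=315,  q_3=1·19+3=22
a_4=4:  p_4=4·315+272=1532,  q_4=4·22+19=107
a_5=1:  p_5=1·1532+315=1847,  q_5=1·107+22=129
a_6=6:  p_6=6·1847+1532=12614,  q_6=6·129+107=881
a_7=3:  p_7=3·12614+1847=39689,  q_7=3·881+129=2772
→ (39689, 2772).  Check: 39689²=1575216721, 205·2772²=1575216720, difference 1.
(39689+2772√205)^2 = 3150433441 + 220035816√205

39689 2772
3150433441 220035816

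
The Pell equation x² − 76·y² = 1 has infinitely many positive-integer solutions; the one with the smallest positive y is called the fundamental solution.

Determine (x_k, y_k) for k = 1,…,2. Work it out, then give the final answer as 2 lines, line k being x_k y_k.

57799 6630
6681448801 766414740

√76 = [8; 1,2,1,1,5,4,5,1,1,2,1,16, …], period ℓ=12 (even) → k=11
step 0: (8, 1)  from 8·(1,0) + (0,1)
…
step 3: (35, 4)  from 1·(26,3) + (9,1)
step 4: (61, 7)  from 1·(35,4) + (26,3)
step 5: (340, 39)  from 5·(61,7) + (35,4)
…
step 8: (8866, 1017)  from 1·(7445,854) + (1421,163)
…
step 10: (41488, 4759)  from 2·(16311,1871) + (8866,1017)
step 11: (57799, 6630)  from 1·(41488,4759) + (16311,1871)
fundamental: x₁=57799, y₁=6630  (since 3340724401 − 76·43956900 = 1)
n=2: (57799,6630)∘(57799,6630) = (57799·57799+76·6630·6630, 57799·6630+6630·57799) = (6681448801,766414740)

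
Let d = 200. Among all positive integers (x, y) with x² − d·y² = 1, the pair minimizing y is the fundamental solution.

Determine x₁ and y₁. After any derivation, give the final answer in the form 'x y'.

99 7

√200 → a₀=14, period (7,28); ℓ=2 even so k=1
a_0=14:  p_0=14·1+0=14,  q_0=14·0+1=1
a_1=7:  p_1=7·14+1=99,  q_1=7·1+0=7
(x₁, y₁) = (99, 7);  99² − 200·7² = 1 ✓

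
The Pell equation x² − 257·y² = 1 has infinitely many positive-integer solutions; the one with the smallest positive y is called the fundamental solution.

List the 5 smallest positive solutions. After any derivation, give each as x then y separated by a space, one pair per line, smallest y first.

√257 → a₀=16, period (32); ℓ=1 odd so k=1
a_0=16:  p_0=16·1+0=16,  q_0=16·0+1=1
a_1=32:  p_1=32·16+1=513,  q_1=32·1+0=32
(x₁, y₁) = (513, 32);  513² − 257·32² = 1 ✓
(x_2, y_2) = (513·513 + 257·32·32, 513·32 + 32·513) = (526337, 32832)
(x_3, y_3) = (513·526337 + 257·32·32832, 513·32832 + 32·526337) = (540021249, 33685600)
(x_4, y_4) = (513·540021249 + 257·32·33685600, 513·33685600 + 32·540021249) = (554061275137, 34561392768)
(x_5, y_5) = (513·554061275137 + 257·32·34561392768, 513·34561392768 + 32·554061275137) = (568466328269313, 35459955294368)

513 32
526337 32832
540021249 33685600
554061275137 34561392768
568466328269313 35459955294368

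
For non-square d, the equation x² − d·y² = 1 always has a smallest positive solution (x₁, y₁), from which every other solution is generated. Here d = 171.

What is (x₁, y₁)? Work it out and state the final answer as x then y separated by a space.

170 13

[13; 13,26] for √171; ℓ=2 ⇒ convergent index 1
i=0: a=13 ⇒ p=13, q=1
i=1: a=13 ⇒ p=170, q=13
(x₁, y₁) = (170, 13);  170² − 171·13² = 1 ✓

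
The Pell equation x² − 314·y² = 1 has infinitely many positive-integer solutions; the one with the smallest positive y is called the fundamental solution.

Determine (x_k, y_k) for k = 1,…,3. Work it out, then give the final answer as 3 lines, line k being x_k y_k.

[17; 1,2,1,1,2,1,34] for √314; ℓ=7 ⇒ convergent index 13
step 0: (17, 1)  from 17·(1,0) + (0,1)
…
step 2: (53, 3)  from 2·(18,1) + (17,1)
step 3: (71, 4)  from 1·(53,3) + (18,1)
…
step 6: (443, 25)  from 1·(319,18) + (124,7)
step 7: (15381, 868)  from 34·(443,25) + (319,18)
step 8: (15824, 893)  from 1·(15381,868) + (443,25)
…
step 12: (282617, 15949)  from 2·(109882,6201) + (62853,3547)
step 13: (392499, 22150)  from 1·(282617,15949) + (109882,6201)
fundamental: x₁=392499, y₁=22150  (since 154055465001 − 314·490622500 = 1)
(392499+22150√314)^2 = 308110930001 + 17387705700√314
(392499+22150√314)^3 = 241866463828532499 + 13649314199066450√314

392499 22150
308110930001 17387705700
241866463828532499 13649314199066450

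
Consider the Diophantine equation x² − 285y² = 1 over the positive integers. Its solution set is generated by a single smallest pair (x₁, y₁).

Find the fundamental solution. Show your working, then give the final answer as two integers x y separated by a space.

2431 144

√285 = [16; 1,7,2,7,1,32, …], period ℓ=6 (even) → k=5
step 0: (16, 1)  from 16·(1,0) + (0,1)
…
step 4: (2144, 127)  from 7·(287,17) + (135,8)
step 5: (2431, 144)  from 1·(2144,127) + (287,17)
→ (2431, 144).  Check: 2431²=5909761, 285·144²=5909760, difference 1.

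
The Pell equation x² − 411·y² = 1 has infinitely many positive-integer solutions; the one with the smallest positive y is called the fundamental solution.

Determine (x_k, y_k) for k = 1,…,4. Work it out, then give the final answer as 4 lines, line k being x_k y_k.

[20; 3,1,1,1,19,1,1,1,3,40] for √411; ℓ=10 ⇒ convergent index 9
i=0: a=20 ⇒ p=20, q=1
i=1: a=3 ⇒ p=61, q=3
…
i=3: a=1 ⇒ p=142, q=7
i=4: a=1 ⇒ p=223, q=11
…
i=7: a=1 ⇒ p=8981, q=443
i=8: a=1 ⇒ p=13583, q=670
i=9: a=3 ⇒ p=49730, q=2453
(x₁, y₁) = (49730, 2453);  49730² − 411·2453² = 1 ✓
(x_2, y_2) = (49730·49730 + 411·2453·2453, 49730·2453 + 2453·49730) = (4946145799, 243975380)
(x_3, y_3) = (49730·4946145799 + 411·2453·243975380, 49730·243975380 + 2453·4946145799) = (491943661118810, 24265791292347)
(x_4, y_4) = (49730·491943661118810 + 411·2453·24265791292347, 49730·24265791292347 + 2453·491943661118810) = (48928716529930696801, 2413475601692857240)

49730 2453
4946145799 243975380
491943661118810 24265791292347
48928716529930696801 2413475601692857240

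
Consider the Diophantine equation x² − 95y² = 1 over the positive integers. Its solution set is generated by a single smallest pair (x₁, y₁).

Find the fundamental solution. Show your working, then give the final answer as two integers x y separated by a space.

39 4

√95 → a₀=9, period (1,2,1,18); ℓ=4 even so k=3
a_0=9:  p_0=9·1+0=9,  q_0=9·0+1=1
a_1=1:  p_1=1·9+1=10,  q_1=1·1+0=1
a_2=2:  p_2=2·10+9=29,  q_2=2·1+1=3
a_3=1:  p_3=1·29+10=39,  q_3=1·3+1=4
fundamental: x₁=39, y₁=4  (since 1521 − 95·16 = 1)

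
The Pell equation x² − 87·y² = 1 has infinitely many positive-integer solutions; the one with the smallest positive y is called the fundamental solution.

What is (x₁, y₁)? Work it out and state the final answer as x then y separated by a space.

√87 → a₀=9, period (3,18); ℓ=2 even so k=1
a_0=9:  p_0=9·1+0=9,  q_0=9·0+1=1
a_1=3:  p_1=3·9+1=28,  q_1=3·1+0=3
→ (28, 3).  Check: 28²=784, 87·3²=783, difference 1.

28 3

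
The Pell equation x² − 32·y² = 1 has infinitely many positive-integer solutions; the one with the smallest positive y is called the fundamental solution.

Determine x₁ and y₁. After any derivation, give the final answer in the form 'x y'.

[5; 1,1,1,10] for √32; ℓ=4 ⇒ convergent index 3
k=0  a_k=5  p_k/q_k = 5/1
k=1  a_k=1  p_k/q_k = 6/1
k=2  a_k=1  p_k/q_k = 11/2
k=3  a_k=1  p_k/q_k = 17/3
fundamental: x₁=17, y₁=3  (since 289 − 32·9 = 1)

17 3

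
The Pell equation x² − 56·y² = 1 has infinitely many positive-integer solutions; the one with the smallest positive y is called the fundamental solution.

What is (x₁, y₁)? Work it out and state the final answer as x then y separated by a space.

15 2

√56 = [7; 2,14, …], period ℓ=2 (even) → k=1
step 0: (7, 1)  from 7·(1,0) + (0,1)
step 1: (15, 2)  from 2·(7,1) + (1,0)
→ (15, 2).  Check: 15²=225, 56·2²=224, difference 1.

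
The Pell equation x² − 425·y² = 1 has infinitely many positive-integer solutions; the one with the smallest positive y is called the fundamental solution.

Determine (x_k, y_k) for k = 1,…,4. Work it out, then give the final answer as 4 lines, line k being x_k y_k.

√425 = [20; 1,1,1,1,1,1,40, …], period ℓ=7 (odd) → k=13
i=0: a=20 ⇒ p=20, q=1
…
i=2: a=1 ⇒ p=41, q=2
i=3: a=1 ⇒ p=62, q=3
i=4: a=1 ⇒ p=103, q=5
i=5: a=1 ⇒ p=165, q=8
i=6: a=1 ⇒ p=268, q=13
…
i=8: a=1 ⇒ p=11153, q=541
…
i=12: a=1 ⇒ p=88420, q=4289
i=13: a=1 ⇒ p=143649, q=6968
fundamental: x₁=143649, y₁=6968  (since 20635035201 − 425·48553024 = 1)
(x_2, y_2) = (143649·143649 + 425·6968·6968, 143649·6968 + 6968·143649) = (41270070401, 2001892464)
(x_3, y_3) = (143649·41270070401 + 425·6968·2001892464, 143649·2001892464 + 6968·41270070401) = (11856808685922849, 575139701115304)
(x_4, y_4) = (143649·11856808685922849 + 425·6968·575139701115304, 143649·575139701115304 + 6968·11856808685922849) = (3406437421806992601601, 165236485849022716128)

143649 6968
41270070401 2001892464
11856808685922849 575139701115304
3406437421806992601601 165236485849022716128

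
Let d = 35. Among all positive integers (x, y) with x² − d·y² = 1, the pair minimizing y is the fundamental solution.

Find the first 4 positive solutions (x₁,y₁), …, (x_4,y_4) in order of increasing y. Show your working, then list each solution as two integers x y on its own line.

[5; 1,10] for √35; ℓ=2 ⇒ convergent index 1
step 0: (5, 1)  from 5·(1,0) + (0,1)
step 1: (6, 1)  from 1·(5,1) + (1,0)
(x₁, y₁) = (6, 1);  6² − 35·1² = 1 ✓
(x_2, y_2) = (6·6 + 35·1·1, 6·1 + 1·6) = (71, 12)
(x_3, y_3) = (6·71 + 35·1·12, 6·12 + 1·71) = (846, 143)
(x_4, y_4) = (6·846 + 35·1·143, 6·143 + 1·846) = (10081, 1704)

6 1
71 12
846 143
10081 1704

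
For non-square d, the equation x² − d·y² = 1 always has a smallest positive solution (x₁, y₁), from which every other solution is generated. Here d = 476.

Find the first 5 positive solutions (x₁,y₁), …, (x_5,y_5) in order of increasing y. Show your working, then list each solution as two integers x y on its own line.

28799 1320
1658764801 76029360
95541534979199 4379139075960
5503001330073139201 252229652421114720
316961870514011136719999 14527923515772226566600

[21; 1,4,2,10,2,4,1,42] for √476; ℓ=8 ⇒ convergent index 7
i=0: a=21 ⇒ p=21, q=1
i=1: a=1 ⇒ p=22, q=1
…
i=3: a=2 ⇒ p=240, q=11
…
i=6: a=4 ⇒ p=23541, q=1079
i=7: a=1 ⇒ p=28799, q=1320
(x₁, y₁) = (28799, 1320);  28799² − 476·1320² = 1 ✓
n=2: (28799,1320)∘(28799,1320) = (28799·28799+476·1320·1320, 28799·1320+1320·28799) = (1658764801,76029360)
n=3: (1658764801,76029360)∘(28799,1320) = (28799·1658764801+476·1320·76029360, 28799·76029360+1320·1658764801) = (95541534979199,4379139075960)
n=4: (95541534979199,4379139075960)∘(28799,1320) = (28799·95541534979199+476·1320·4379139075960, 28799·4379139075960+1320·95541534979199) = (5503001330073139201,252229652421114720)
n=5: (5503001330073139201,252229652421114720)∘(28799,1320) = (28799·5503001330073139201+476·1320·252229652421114720, 28799·252229652421114720+1320·5503001330073139201) = (316961870514011136719999,14527923515772226566600)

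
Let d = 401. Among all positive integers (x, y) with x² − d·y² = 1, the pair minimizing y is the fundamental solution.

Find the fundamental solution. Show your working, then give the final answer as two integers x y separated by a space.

801 40

d=401: √d = [20; 40] (ℓ=1, odd), read p_1/q_1
k=0  a_k=20  p_k/q_k = 20/1
k=1  a_k=40  p_k/q_k = 801/40
→ (801, 40).  Check: 801²=641601, 401·40²=641600, difference 1.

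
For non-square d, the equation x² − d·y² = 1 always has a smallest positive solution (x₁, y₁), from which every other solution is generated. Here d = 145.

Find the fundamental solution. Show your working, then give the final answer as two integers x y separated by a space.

289 24

√145 → a₀=12, period (24); ℓ=1 odd so k=1
step 0: (12, 1)  from 12·(1,0) + (0,1)
step 1: (289, 24)  from 24·(12,1) + (1,0)
→ (289, 24).  Check: 289²=83521, 145·24²=83520, difference 1.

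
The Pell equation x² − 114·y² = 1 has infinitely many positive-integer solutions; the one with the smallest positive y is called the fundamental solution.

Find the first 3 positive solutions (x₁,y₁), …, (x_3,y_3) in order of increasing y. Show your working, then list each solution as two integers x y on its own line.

√114 = [10; 1,2,10,2,1,20, …], period ℓ=6 (even) → k=5
k=0  a_k=10  p_k/q_k = 10/1
…
k=2  a_k=2  p_k/q_k = 32/3
k=3  a_k=10  p_k/q_k = 331/31
k=4  a_k=2  p_k/q_k = 694/65
k=5  a_k=1  p_k/q_k = 1025/96
(x₁, y₁) = (1025, 96);  1025² − 114·96² = 1 ✓
n=2: (1025,96)∘(1025,96) = (1025·1025+114·96·96, 1025·96+96·1025) = (2101249,196800)
n=3: (2101249,196800)∘(1025,96) = (1025·2101249+114·96·196800, 1025·196800+96·2101249) = (4307559425,403439904)

1025 96
2101249 196800
4307559425 403439904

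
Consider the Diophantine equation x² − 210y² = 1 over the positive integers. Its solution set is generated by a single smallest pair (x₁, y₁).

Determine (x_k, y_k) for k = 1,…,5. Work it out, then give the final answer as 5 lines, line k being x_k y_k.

[14; 2,28] for √210; ℓ=2 ⇒ convergent index 1
i=0: a=14 ⇒ p=14, q=1
i=1: a=2 ⇒ p=29, q=2
(x₁, y₁) = (29, 2);  29² − 210·2² = 1 ✓
k=2:  x_2 = 29·29+210·2·2 = 1681,  y_2 = 29·2+2·29 = 116
k=3:  x_3 = 29·1681+210·2·116 = 97469,  y_3 = 29·116+2·1681 = 6726
k=4:  x_4 = 29·97469+210·2·6726 = 5651521,  y_4 = 29·6726+2·97469 = 389992
k=5:  x_5 = 29·5651521+210·2·389992 = 327690749,  y_5 = 29·389992+2·5651521 = 22612810

29 2
1681 116
97469 6726
5651521 389992
327690749 22612810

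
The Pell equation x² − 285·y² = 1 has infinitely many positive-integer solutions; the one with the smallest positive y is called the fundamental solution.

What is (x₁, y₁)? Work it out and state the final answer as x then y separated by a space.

√285 = [16; 1,7,2,7,1,32, …], period ℓ=6 (even) → k=5
a_0=16:  p_0=16·1+0=16,  q_0=16·0+1=1
a_1=1:  p_1=1·16+1=17,  q_1=1·1+0=1
a_2=7:  p_2=7·17+16=135,  q_2=7·1+1=8
…
a_4=7:  p_4=7·287+135=2144,  q_4=7·17+8=127
a_5=1:  p_5=1·2144+287=2431,  q_5=1·127+17=144
fundamental: x₁=2431, y₁=144  (since 5909761 − 285·20736 = 1)

2431 144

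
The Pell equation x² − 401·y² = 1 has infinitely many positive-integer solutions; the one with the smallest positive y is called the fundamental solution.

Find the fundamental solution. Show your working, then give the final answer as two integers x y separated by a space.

801 40

√401 = [20; 40, …], period ℓ=1 (odd) → k=1
k=0  a_k=20  p_k/q_k = 20/1
k=1  a_k=40  p_k/q_k = 801/40
(x₁, y₁) = (801, 40);  801² − 401·40² = 1 ✓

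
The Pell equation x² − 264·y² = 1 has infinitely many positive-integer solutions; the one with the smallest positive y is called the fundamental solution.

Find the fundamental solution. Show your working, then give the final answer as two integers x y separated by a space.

65 4

√264 → a₀=16, period (4,32); ℓ=2 even so k=1
k=0  a_k=16  p_k/q_k = 16/1
k=1  a_k=4  p_k/q_k = 65/4
fundamental: x₁=65, y₁=4  (since 4225 − 264·16 = 1)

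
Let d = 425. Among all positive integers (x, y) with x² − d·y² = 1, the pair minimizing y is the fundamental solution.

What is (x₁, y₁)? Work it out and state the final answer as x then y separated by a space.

√425 → a₀=20, period (1,1,1,1,1,1,40); ℓ=7 odd so k=13
a_0=20:  p_0=20·1+0=20,  q_0=20·0+1=1
a_1=1:  p_1=1·20+1=21,  q_1=1·1+0=1
a_2=1:  p_2=1·21+20=41,  q_2=1·1+1=2
a_3=1:  p_3=1·41+21=62,  q_3=1·2+1=3
…
a_5=1:  p_5=1·103+62=165,  q_5=1·5+3=8
…
a_8=1:  p_8=1·10885+268=11153,  q_8=1·528+13=541
…
a_10=1:  p_10=1·22038+11153=33191,  q_10=1·1069+541=1610
…
a_12=1:  p_12=1·55229+33191=88420,  q_12=1·2679+1610=4289
a_13=1:  p_13=1·88420+55229=143649,  q_13=1·4289+2679=6968
→ (143649, 6968).  Check: 143649²=20635035201, 425·6968²=20635035200, difference 1.

143649 6968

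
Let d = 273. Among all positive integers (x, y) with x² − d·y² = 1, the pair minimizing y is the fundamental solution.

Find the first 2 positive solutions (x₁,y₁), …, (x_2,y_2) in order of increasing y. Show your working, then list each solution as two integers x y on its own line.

727 44
1057057 63976

√273 = [16; 1,1,10,1,1,32, …], period ℓ=6 (even) → k=5
step 0: (16, 1)  from 16·(1,0) + (0,1)
step 1: (17, 1)  from 1·(16,1) + (1,0)
…
step 4: (380, 23)  from 1·(347,21) + (33,2)
step 5: (727, 44)  from 1·(380,23) + (347,21)
fundamental: x₁=727, y₁=44  (since 528529 − 273·1936 = 1)
(x_2, y_2) = (727·727 + 273·44·44, 727·44 + 44·727) = (1057057, 63976)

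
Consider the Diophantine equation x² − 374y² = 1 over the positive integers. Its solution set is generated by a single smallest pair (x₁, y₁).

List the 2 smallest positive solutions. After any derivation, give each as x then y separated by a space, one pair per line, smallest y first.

3365 174
22646449 1171020

[19; 2,1,18,1,2,38] for √374; ℓ=6 ⇒ convergent index 5
a_0=19:  p_0=19·1+0=19,  q_0=19·0+1=1
a_1=2:  p_1=2·19+1=39,  q_1=2·1+0=2
a_2=1:  p_2=1·39+19=58,  q_2=1·2+1=3
…
a_4=1:  p_4=1·1083+58=1141,  q_4=1·56+3=59
a_5=2:  p_5=2·1141+1083=3365,  q_5=2·59+56=174
→ (3365, 174).  Check: 3365²=11323225, 374·174²=11323224, difference 1.
n=2: (3365,174)∘(3365,174) = (3365·3365+374·174·174, 3365·174+174·3365) = (22646449,1171020)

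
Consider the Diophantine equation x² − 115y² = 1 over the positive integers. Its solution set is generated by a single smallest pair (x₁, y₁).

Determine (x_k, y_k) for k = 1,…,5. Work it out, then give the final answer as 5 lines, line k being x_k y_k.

d=115: √d = [10; 1,2,1,1,1,1,1,2,1,20] (ℓ=10, even), read p_9/q_9
a_0=10:  p_0=10·1+0=10,  q_0=10·0+1=1
…
a_2=2:  p_2=2·11+10=32,  q_2=2·1+1=3
…
a_5=1:  p_5=1·75+43=118,  q_5=1·7+4=11
…
a_7=1:  p_7=1·193+118=311,  q_7=1·18+11=29
a_8=2:  p_8=2·311+193=815,  q_8=2·29+18=76
a_9=1:  p_9=1·815+311=1126,  q_9=1·76+29=105
→ (1126, 105).  Check: 1126²=1267876, 115·105²=1267875, difference 1.
(1126+105√115)^2 = 2535751 + 236460√115
(1126+105√115)^3 = 5710510126 + 532507815√115
(1126+105√115)^4 = 12860066268001 + 1199207362920√115
(1126+105√115)^5 = 28960863525028126 + 2700614448788025√115

1126 105
2535751 236460
5710510126 532507815
12860066268001 1199207362920
28960863525028126 2700614448788025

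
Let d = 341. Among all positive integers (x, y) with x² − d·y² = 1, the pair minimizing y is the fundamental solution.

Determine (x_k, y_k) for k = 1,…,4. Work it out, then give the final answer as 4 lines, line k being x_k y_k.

10626551 575460
225847172311201 12230310076920
4799952989541519968951 259932027556408030380
102013890481930631287980124801 5524361894723138392975161840

√341 → a₀=18, period (2,6,1,8,2,…,6,2,36); ℓ=14 even so k=13
k=0  a_k=18  p_k/q_k = 18/1
k=1  a_k=2  p_k/q_k = 37/2
…
k=3  a_k=1  p_k/q_k = 277/15
k=4  a_k=8  p_k/q_k = 2456/133
…
k=12  a_k=6  p_k/q_k = 4953942/268271
k=13  a_k=2  p_k/q_k = 10626551/575460
→ (10626551, 575460).  Check: 10626551²=112923586155601, 341·575460²=112923586155600, difference 1.
k=2:  x_2 = 10626551·10626551+341·575460·575460 = 225847172311201,  y_2 = 10626551·575460+575460·10626551 = 12230310076920
k=3:  x_3 = 10626551·225847172311201+341·575460·12230310076920 = 4799952989541519968951,  y_3 = 10626551·12230310076920+575460·225847172311201 = 259932027556408030380
k=4:  x_4 = 10626551·4799952989541519968951+341·575460·259932027556408030380 = 102013890481930631287980124801,  y_4 = 10626551·259932027556408030380+575460·4799952989541519968951 = 5524361894723138392975161840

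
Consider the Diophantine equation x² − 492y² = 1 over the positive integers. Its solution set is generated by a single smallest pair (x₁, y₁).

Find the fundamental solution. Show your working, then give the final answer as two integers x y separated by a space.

29767 1342

d=492: √d = [22; 5,1,1,10,1,1,5,44] (ℓ=8, even), read p_7/q_7
a_0=22:  p_0=22·1+0=22,  q_0=22·0+1=1
…
a_3=1:  p_3=1·133+111=244,  q_3=1·6+5=11
…
a_5=1:  p_5=1·2573+244=2817,  q_5=1·116+11=127
a_6=1:  p_6=1·2817+2573=5390,  q_6=1·127+116=243
a_7=5:  p_7=5·5390+2817=29767,  q_7=5·243+127=1342
(x₁, y₁) = (29767, 1342);  29767² − 492·1342² = 1 ✓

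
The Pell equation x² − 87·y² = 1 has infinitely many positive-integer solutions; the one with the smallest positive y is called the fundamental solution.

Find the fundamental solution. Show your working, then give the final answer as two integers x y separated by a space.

√87 → a₀=9, period (3,18); ℓ=2 even so k=1
a_0=9:  p_0=9·1+0=9,  q_0=9·0+1=1
a_1=3:  p_1=3·9+1=28,  q_1=3·1+0=3
(x₁, y₁) = (28, 3);  28² − 87·3² = 1 ✓

28 3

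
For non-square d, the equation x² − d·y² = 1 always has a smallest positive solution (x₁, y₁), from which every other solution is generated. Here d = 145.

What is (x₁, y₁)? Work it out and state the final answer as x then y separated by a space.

√145 = [12; 24, …], period ℓ=1 (odd) → k=1
step 0: (12, 1)  from 12·(1,0) + (0,1)
step 1: (289, 24)  from 24·(12,1) + (1,0)
→ (289, 24).  Check: 289²=83521, 145·24²=83520, difference 1.

289 24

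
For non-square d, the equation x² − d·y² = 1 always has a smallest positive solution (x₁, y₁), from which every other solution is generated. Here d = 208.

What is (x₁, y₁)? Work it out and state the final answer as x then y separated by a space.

√208 = [14; 2,2,1,2,2,28, …], period ℓ=6 (even) → k=5
i=0: a=14 ⇒ p=14, q=1
…
i=2: a=2 ⇒ p=72, q=5
…
i=4: a=2 ⇒ p=274, q=19
i=5: a=2 ⇒ p=649, q=45
(x₁, y₁) = (649, 45);  649² − 208·45² = 1 ✓

649 45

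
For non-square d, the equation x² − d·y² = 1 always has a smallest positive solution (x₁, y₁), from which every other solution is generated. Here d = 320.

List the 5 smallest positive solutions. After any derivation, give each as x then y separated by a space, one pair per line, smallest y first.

√320 = [17; 1,7,1,34, …], period ℓ=4 (even) → k=3
a_0=17:  p_0=17·1+0=17,  q_0=17·0+1=1
a_1=1:  p_1=1·17+1=18,  q_1=1·1+0=1
a_2=7:  p_2=7·18+17=143,  q_2=7·1+1=8
a_3=1:  p_3=1·143+18=161,  q_3=1·8+1=9
fundamental: x₁=161, y₁=9  (since 25921 − 320·81 = 1)
(161+9√320)^2 = 51841 + 2898√320
(161+9√320)^3 = 16692641 + 933147√320
(161+9√320)^4 = 5374978561 + 300470436√320
(161+9√320)^5 = 1730726404001 + 96750547245√320

161 9
51841 2898
16692641 933147
5374978561 300470436
1730726404001 96750547245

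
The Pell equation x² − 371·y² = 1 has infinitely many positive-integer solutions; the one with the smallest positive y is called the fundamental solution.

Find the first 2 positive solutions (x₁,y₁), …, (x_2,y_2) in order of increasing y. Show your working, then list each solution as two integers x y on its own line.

[19; 3,1,4,1,3,38] for √371; ℓ=6 ⇒ convergent index 5
i=0: a=19 ⇒ p=19, q=1
…
i=2: a=1 ⇒ p=77, q=4
i=3: a=4 ⇒ p=366, q=19
i=4: a=1 ⇒ p=443, q=23
i=5: a=3 ⇒ p=1695, q=88
fundamental: x₁=1695, y₁=88  (since 2873025 − 371·7744 = 1)
n=2: (1695,88)∘(1695,88) = (1695·1695+371·88·88, 1695·88+88·1695) = (5746049,298320)

1695 88
5746049 298320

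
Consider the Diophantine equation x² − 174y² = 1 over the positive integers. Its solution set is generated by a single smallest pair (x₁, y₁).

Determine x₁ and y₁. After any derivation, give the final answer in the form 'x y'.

√174 = [13; 5,4,5,26, …], period ℓ=4 (even) → k=3
k=0  a_k=13  p_k/q_k = 13/1
…
k=2  a_k=4  p_k/q_k = 277/21
k=3  a_k=5  p_k/q_k = 1451/110
→ (1451, 110).  Check: 1451²=2105401, 174·110²=2105400, difference 1.

1451 110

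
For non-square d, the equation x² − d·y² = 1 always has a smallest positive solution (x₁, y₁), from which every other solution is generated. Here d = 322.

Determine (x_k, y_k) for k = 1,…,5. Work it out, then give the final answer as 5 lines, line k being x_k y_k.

[17; 1,16,1,34] for √322; ℓ=4 ⇒ convergent index 3
step 0: (17, 1)  from 17·(1,0) + (0,1)
…
step 2: (305, 17)  from 16·(18,1) + (17,1)
step 3: (323, 18)  from 1·(305,17) + (18,1)
(x₁, y₁) = (323, 18);  323² − 322·18² = 1 ✓
n=2: (323,18)∘(323,18) = (323·323+322·18·18, 323·18+18·323) = (208657,11628)
n=3: (208657,11628)∘(323,18) = (323·208657+322·18·11628, 323·11628+18·208657) = (134792099,7511670)
n=4: (134792099,7511670)∘(323,18) = (323·134792099+322·18·7511670, 323·7511670+18·134792099) = (87075487297,4852527192)
n=5: (87075487297,4852527192)∘(323,18) = (323·87075487297+322·18·4852527192, 323·4852527192+18·87075487297) = (56250630001763,3134725054362)

323 18
208657 11628
134792099 7511670
87075487297 4852527192
56250630001763 3134725054362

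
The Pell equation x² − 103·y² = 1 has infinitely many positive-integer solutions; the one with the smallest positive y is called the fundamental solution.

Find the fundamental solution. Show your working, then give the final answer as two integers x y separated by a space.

227528 22419

√103 → a₀=10, period (6,1,2,1,1,9,1,1,2,1,6,20); ℓ=12 even so k=11
a_0=10:  p_0=10·1+0=10,  q_0=10·0+1=1
…
a_2=1:  p_2=1·61+10=71,  q_2=1·6+1=7
a_3=2:  p_3=2·71+61=203,  q_3=2·7+6=20
…
a_5=1:  p_5=1·274+203=477,  q_5=1·27+20=47
…
a_10=1:  p_10=1·24266+9611=33877,  q_10=1·2391+947=3338
a_11=6:  p_11=6·33877+24266=227528,  q_11=6·3338+2391=22419
(x₁, y₁) = (227528, 22419);  227528² − 103·22419² = 1 ✓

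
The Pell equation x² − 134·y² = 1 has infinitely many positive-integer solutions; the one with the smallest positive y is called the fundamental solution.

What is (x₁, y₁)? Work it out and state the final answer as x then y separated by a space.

[11; 1,1,2,1,3,…,1,1,22] for √134; ℓ=14 ⇒ convergent index 13
step 0: (11, 1)  from 11·(1,0) + (0,1)
…
step 2: (23, 2)  from 1·(12,1) + (11,1)
step 3: (58, 5)  from 2·(23,2) + (12,1)
step 4: (81, 7)  from 1·(58,5) + (23,2)
…
step 6: (382, 33)  from 1·(301,26) + (81,7)
step 7: (4121, 356)  from 10·(382,33) + (301,26)
…
step 9: (17630, 1523)  from 3·(4503,389) + (4121,356)
step 10: (22133, 1912)  from 1·(17630,1523) + (4503,389)
…
step 12: (84029, 7259)  from 1·(61896,5347) + (22133,1912)
step 13: (145925, 12606)  from 1·(84029,7259) + (61896,5347)
→ (145925, 12606).  Check: 145925²=21294105625, 134·12606²=21294105624, difference 1.

145925 12606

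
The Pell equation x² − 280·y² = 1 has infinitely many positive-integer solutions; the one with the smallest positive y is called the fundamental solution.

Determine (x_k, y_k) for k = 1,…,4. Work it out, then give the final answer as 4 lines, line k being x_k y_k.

d=280: √d = [16; 1,2,1,2,1,32] (ℓ=6, even), read p_5/q_5
k=0  a_k=16  p_k/q_k = 16/1
k=1  a_k=1  p_k/q_k = 17/1
k=2  a_k=2  p_k/q_k = 50/3
…
k=4  a_k=2  p_k/q_k = 184/11
k=5  a_k=1  p_k/q_k = 251/15
fundamental: x₁=251, y₁=15  (since 63001 − 280·225 = 1)
(251+15√280)^2 = 126001 + 7530√280
(251+15√280)^3 = 63252251 + 3780045√280
(251+15√280)^4 = 31752504001 + 1897575060√280

251 15
126001 7530
63252251 3780045
31752504001 1897575060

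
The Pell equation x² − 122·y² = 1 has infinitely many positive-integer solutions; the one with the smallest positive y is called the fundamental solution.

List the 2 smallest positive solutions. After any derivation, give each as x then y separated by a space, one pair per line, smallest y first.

243 22
118097 10692

d=122: √d = [11; 22] (ℓ=1, odd), read p_1/q_1
k=0  a_k=11  p_k/q_k = 11/1
k=1  a_k=22  p_k/q_k = 243/22
(x₁, y₁) = (243, 22);  243² − 122·22² = 1 ✓
n=2: (243,22)∘(243,22) = (243·243+122·22·22, 243·22+22·243) = (118097,10692)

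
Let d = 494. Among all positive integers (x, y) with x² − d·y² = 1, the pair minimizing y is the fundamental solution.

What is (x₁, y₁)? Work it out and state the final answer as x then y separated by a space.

73035 3286

√494 → a₀=22, period (4,2,2,1,2,1,2,2,4,44); ℓ=10 even so k=9
a_0=22:  p_0=22·1+0=22,  q_0=22·0+1=1
a_1=4:  p_1=4·22+1=89,  q_1=4·1+0=4
a_2=2:  p_2=2·89+22=200,  q_2=2·4+1=9
…
a_6=1:  p_6=1·1867+689=2556,  q_6=1·84+31=115
…
a_8=2:  p_8=2·6979+2556=16514,  q_8=2·314+115=743
a_9=4:  p_9=4·16514+6979=73035,  q_9=4·743+314=3286
fundamental: x₁=73035, y₁=3286  (since 5334111225 − 494·10797796 = 1)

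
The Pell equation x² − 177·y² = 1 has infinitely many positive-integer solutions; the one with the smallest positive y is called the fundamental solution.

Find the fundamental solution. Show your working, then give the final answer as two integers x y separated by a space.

62423 4692

[13; 3,3,2,8,2,3,3,26] for √177; ℓ=8 ⇒ convergent index 7
i=0: a=13 ⇒ p=13, q=1
i=1: a=3 ⇒ p=40, q=3
i=2: a=3 ⇒ p=133, q=10
i=3: a=2 ⇒ p=306, q=23
…
i=6: a=3 ⇒ p=18985, q=1427
i=7: a=3 ⇒ p=62423, q=4692
→ (62423, 4692).  Check: 62423²=3896630929, 177·4692²=3896630928, difference 1.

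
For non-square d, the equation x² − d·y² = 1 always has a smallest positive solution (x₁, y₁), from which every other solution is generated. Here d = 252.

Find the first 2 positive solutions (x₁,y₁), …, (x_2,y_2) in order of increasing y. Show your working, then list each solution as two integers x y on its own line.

√252 = [15; 1,6,1,30, …], period ℓ=4 (even) → k=3
k=0  a_k=15  p_k/q_k = 15/1
k=1  a_k=1  p_k/q_k = 16/1
k=2  a_k=6  p_k/q_k = 111/7
k=3  a_k=1  p_k/q_k = 127/8
fundamental: x₁=127, y₁=8  (since 16129 − 252·64 = 1)
n=2: (127,8)∘(127,8) = (127·127+252·8·8, 127·8+8·127) = (32257,2032)

127 8
32257 2032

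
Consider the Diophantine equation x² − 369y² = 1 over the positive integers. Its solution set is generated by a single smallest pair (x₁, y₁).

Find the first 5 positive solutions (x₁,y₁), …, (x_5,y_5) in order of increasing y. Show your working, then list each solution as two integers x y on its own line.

√369 → a₀=19, period (4,1,3,2,7,4,7,2,3,1,4,38); ℓ=12 even so k=11
step 0: (19, 1)  from 19·(1,0) + (0,1)
step 1: (77, 4)  from 4·(19,1) + (1,0)
…
step 5: (6147, 320)  from 7·(826,43) + (365,19)
…
step 7: (184045, 9581)  from 7·(25414,1323) + (6147,320)
step 8: (393504, 20485)  from 2·(184045,9581) + (25414,1323)
…
step 10: (1758061, 91521)  from 1·(1364557,71036) + (393504,20485)
step 11: (8396801, 437120)  from 4·(1758061,91521) + (1364557,71036)
(x₁, y₁) = (8396801, 437120);  8396801² − 369·437120² = 1 ✓
(8396801+437120√369)^2 = 141012534067201 + 7340819306240√369
(8396801+437120√369)^3 = 2368108374136006451201 + 123278797782910239360√369
(8396801+437120√369)^4 = 39769069528107045198367948801 + 2070295065004669620717268480√369
(8396801+437120√369)^5 = 667865925565355162349028245713920001 + 34767711344252426473018978470025600√369

8396801 437120
141012534067201 7340819306240
2368108374136006451201 123278797782910239360
39769069528107045198367948801 2070295065004669620717268480
667865925565355162349028245713920001 34767711344252426473018978470025600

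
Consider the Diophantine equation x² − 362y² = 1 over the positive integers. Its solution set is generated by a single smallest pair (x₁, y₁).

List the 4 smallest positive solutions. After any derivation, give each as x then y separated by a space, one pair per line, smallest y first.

723 38
1045457 54948
1511730099 79454770
2185960677697 114891542472

√362 → a₀=19, period (38); ℓ=1 odd so k=1
a_0=19:  p_0=19·1+0=19,  q_0=19·0+1=1
a_1=38:  p_1=38·19+1=723,  q_1=38·1+0=38
(x₁, y₁) = (723, 38);  723² − 362·38² = 1 ✓
n=2: (723,38)∘(723,38) = (723·723+362·38·38, 723·38+38·723) = (1045457,54948)
n=3: (1045457,54948)∘(723,38) = (723·1045457+362·38·54948, 723·54948+38·1045457) = (1511730099,79454770)
n=4: (1511730099,79454770)∘(723,38) = (723·1511730099+362·38·79454770, 723·79454770+38·1511730099) = (2185960677697,114891542472)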